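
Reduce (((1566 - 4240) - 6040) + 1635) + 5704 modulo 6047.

1566 - 4240 = -2674 ≡ 3373 (mod 6047)
3373 - 6040 = -2667 ≡ 3380 (mod 6047)
3380 + 1635 = 5015
5015 + 5704 = 10719 ≡ 4672 (mod 6047)

4672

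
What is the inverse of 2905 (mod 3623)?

Apply the Euclidean algorithm and back-substitute:
3623 = 1·2905 + 718
2905 = 4·718 + 33
718 = 21·33 + 25
33 = 1·25 + 8
25 = 3·8 + 1
8 = 8·1 + 0
gcd(2905, 3623) = 1, so the inverse exists.
Bézout: 1 = 352·3623 − 439·2905.
So 2905⁻¹ ≡ −439 ≡ 3184 (mod 3623).

3184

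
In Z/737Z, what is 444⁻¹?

410

737 = 1·444 + 293
444 = 1·293 + 151
293 = 1·151 + 142
151 = 1·142 + 9
142 = 15·9 + 7
9 = 1·7 + 2
7 = 3·2 + 1
2 = 2·1 + 0
gcd(444, 737) = 1, so the inverse exists.
Back-substitute for 1:
1 = 1·7 − 3·2
  = −3·9 + 4·7
  = 4·142 − 63·9
  = −63·151 + 67·142
  = 67·293 − 130·151
  = −130·444 + 197·293
  = 197·737 − 327·444
So 444⁻¹ ≡ −327 ≡ 410 (mod 737).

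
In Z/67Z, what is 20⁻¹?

57

67 = 3×20 + 7
20 = 2×7 + 6
7 = 1×6 + 1
6 = 6×1 + 0
gcd(20, 67) = 1, so the inverse exists.
Back-substitute for 1:
1 = 1×7 − 1×6
  = −1×20 + 3×7
  = 3×67 − 10×20
So 20⁻¹ ≡ −10 ≡ 57 (mod 67).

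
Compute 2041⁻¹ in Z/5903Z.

By the extended Euclidean algorithm:
5903 = 2*2041 + 1821
2041 = 1*1821 + 220
1821 = 8*220 + 61
220 = 3*61 + 37
61 = 1*37 + 24
37 = 1*24 + 13
24 = 1*13 + 11
13 = 1*11 + 2
11 = 5*2 + 1
2 = 2*1 + 0
gcd(2041, 5903) = 1, so the inverse exists.
Bézout: 1 = 937*5903 − 2710*2041.
So 2041⁻¹ ≡ −2710 ≡ 3193 (mod 5903).

3193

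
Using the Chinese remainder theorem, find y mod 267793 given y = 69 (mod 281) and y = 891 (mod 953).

193397

281⁻¹ mod 953: 281×875 ≡ 1 (mod 953), so 281⁻¹ ≡ 875.
y = 69 + 281×((891 − 69)×875 mod 953) = 69 + 281×688 = 193397.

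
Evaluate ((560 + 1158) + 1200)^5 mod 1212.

560 + 1158 = 1718 ≡ 506 (mod 1212)
506 + 1200 = 1706 ≡ 494 (mod 1212)
(494)^5 ≡ 44 (mod 1212)

44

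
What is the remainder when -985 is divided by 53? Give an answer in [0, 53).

22

-985 = -19×53 + 22, so -985 ≡ 22 (mod 53).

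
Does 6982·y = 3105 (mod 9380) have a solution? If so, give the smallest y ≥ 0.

no solution

gcd(6982, 9380) = 2, and 2 does not divide 3105.
So the congruence has no solution.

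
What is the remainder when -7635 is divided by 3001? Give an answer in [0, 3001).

1368

-7635 = -3·3001 + 1368, so -7635 ≡ 1368 (mod 3001).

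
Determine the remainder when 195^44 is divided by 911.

44 in binary is 101100, i.e. 44 = 32 + 8 + 4.
195^1 ≡ 195 (mod 911)
195^2 ≡ 195^2 = 38025 ≡ 674 (mod 911)
195^4 ≡ 674^2 = 454276 ≡ 598 (mod 911)
195^8 ≡ 598^2 = 357604 ≡ 492 (mod 911)
195^16 ≡ 492^2 = 242064 ≡ 649 (mod 911)
195^32 ≡ 649^2 = 421201 ≡ 319 (mod 911)
195^44 = 195^32 * 195^8 * 195^4 ≡ 319 * 492 * 598 (mod 911).
Accumulate the product:
319 * 492 = 156948 ≡ 256
256 * 598 = 153088 ≡ 40

40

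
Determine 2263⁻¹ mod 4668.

2071

Apply the Euclidean algorithm and back-substitute:
4668 = 2×2263 + 142
2263 = 15×142 + 133
142 = 1×133 + 9
133 = 14×9 + 7
9 = 1×7 + 2
7 = 3×2 + 1
2 = 2×1 + 0
gcd(2263, 4668) = 1, so the inverse exists.
Back-substitute for 1:
1 = 1×7 − 3×2
  = −3×9 + 4×7
  = 4×133 − 59×9
  = −59×142 + 63×133
  = 63×2263 − 1004×142
  = −1004×4668 + 2071×2263
So 2263⁻¹ ≡ 2071 (mod 4668).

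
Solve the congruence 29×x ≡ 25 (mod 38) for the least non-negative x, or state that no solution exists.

31

gcd(29, 38) = 1, so a unique solution mod 38 exists.
29⁻¹ ≡ 21 (mod 38).
x ≡ 21×25 ≡ 31 (mod 38).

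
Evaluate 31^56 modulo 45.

By square-and-multiply:
31^1 ≡ 31 (mod 45)
31^2 ≡ 31^2 = 961 ≡ 16 (mod 45)
31^4 ≡ 16^2 = 256 ≡ 31 (mod 45)
31^8 ≡ 31^2 = 961 ≡ 16 (mod 45)
31^16 ≡ 16^2 = 256 ≡ 31 (mod 45)
31^32 ≡ 31^2 = 961 ≡ 16 (mod 45)
31^56 = 31^32 · 31^16 · 31^8 ≡ 16 · 31 · 16 (mod 45).
Accumulate the product:
16 · 31 = 496 ≡ 1
1 · 16 = 16

16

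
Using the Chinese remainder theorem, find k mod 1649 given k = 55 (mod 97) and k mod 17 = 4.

97⁻¹ mod 17: 97×10 ≡ 1 (mod 17), so 97⁻¹ ≡ 10.
k = 55 + 97×((4 − 55)×10 mod 17) = 55 + 97×0 = 55.

55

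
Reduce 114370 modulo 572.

542

114370 = 199*572 + 542, so 114370 ≡ 542 (mod 572).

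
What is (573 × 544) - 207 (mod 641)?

573 × 544 = 311712 ≡ 186 (mod 641)
186 - 207 = -21 ≡ 620 (mod 641)

620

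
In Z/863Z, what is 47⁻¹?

863 = 18×47 + 17
47 = 2×17 + 13
17 = 1×13 + 4
13 = 3×4 + 1
4 = 4×1 + 0
gcd(47, 863) = 1, so the inverse exists.
Back-substitute for 1:
1 = 1×13 − 3×4
  = −3×17 + 4×13
  = 4×47 − 11×17
  = −11×863 + 202×47
So 47⁻¹ ≡ 202 (mod 863).

202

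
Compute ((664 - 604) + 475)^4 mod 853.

826

664 - 604 = 60
60 + 475 = 535
(535)^4 ≡ 826 (mod 853)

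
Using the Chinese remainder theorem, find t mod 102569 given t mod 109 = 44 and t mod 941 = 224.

109⁻¹ mod 941: 109·259 ≡ 1 (mod 941), so 109⁻¹ ≡ 259.
t = 44 + 109·((224 − 44)·259 mod 941) = 44 + 109·511 = 55743.
Check: 55743 mod 109 = 44, 55743 mod 941 = 224. ✓

55743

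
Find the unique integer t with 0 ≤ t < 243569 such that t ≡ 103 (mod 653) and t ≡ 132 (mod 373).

75851

653⁻¹ mod 373: 653·4 ≡ 1 (mod 373), so 653⁻¹ ≡ 4.
t = 103 + 653·((132 − 103)·4 mod 373) = 103 + 653·116 = 75851.
Check: 75851 mod 653 = 103, 75851 mod 373 = 132. ✓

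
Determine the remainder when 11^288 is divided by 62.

By square-and-multiply:
288 in binary is 100100000, i.e. 288 = 256 + 32.
11^1 ≡ 11 (mod 62)
11^2 ≡ 11^2 = 121 ≡ 59 (mod 62)
11^4 ≡ 59^2 = 3481 ≡ 9 (mod 62)
11^8 ≡ 9^2 = 81 ≡ 19 (mod 62)
11^16 ≡ 19^2 = 361 ≡ 51 (mod 62)
11^32 ≡ 51^2 = 2601 ≡ 59 (mod 62)
11^64 ≡ 59^2 = 3481 ≡ 9 (mod 62)
11^128 ≡ 9^2 = 81 ≡ 19 (mod 62)
11^256 ≡ 19^2 = 361 ≡ 51 (mod 62)
11^288 = 11^256 × 11^32 ≡ 51 × 59 (mod 62).
51 × 59 = 3009 ≡ 33 (mod 62).

33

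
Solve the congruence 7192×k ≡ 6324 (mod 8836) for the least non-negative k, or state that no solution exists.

gcd(7192, 8836) = 4, and 4 | 6324, so solutions exist.
Divide through by 4: 1798×k ≡ 1581 mod 2209.
1798⁻¹ ≡ 2166 (mod 2209).
k ≡ 2166×1581 ≡ 496 (mod 2209).
The smallest non-negative solution is k = 496.

496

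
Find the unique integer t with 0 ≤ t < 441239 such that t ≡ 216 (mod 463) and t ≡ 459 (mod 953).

433121

463⁻¹ mod 953: 463×247 ≡ 1 (mod 953), so 463⁻¹ ≡ 247.
t = 216 + 463×((459 − 216)×247 mod 953) = 216 + 463×935 = 433121.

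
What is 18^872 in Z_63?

9

By square-and-multiply:
872 in binary is 1101101000, i.e. 872 = 512 + 256 + 64 + 32 + 8.
18^1 ≡ 18 (mod 63)
18^2 ≡ 18^2 = 324 ≡ 9 (mod 63)
18^4 ≡ 9^2 = 81 ≡ 18 (mod 63)
18^8 ≡ 18^2 = 324 ≡ 9 (mod 63)
18^16 ≡ 9^2 = 81 ≡ 18 (mod 63)
18^32 ≡ 18^2 = 324 ≡ 9 (mod 63)
18^64 ≡ 9^2 = 81 ≡ 18 (mod 63)
18^128 ≡ 18^2 = 324 ≡ 9 (mod 63)
18^256 ≡ 9^2 = 81 ≡ 18 (mod 63)
18^512 ≡ 18^2 = 324 ≡ 9 (mod 63)
18^872 = 18^512 * 18^256 * 18^64 * 18^32 * 18^8 ≡ 9 * 18 * 18 * 9 * 9 (mod 63).
Accumulate the product:
9 * 18 = 162 ≡ 36
36 * 18 = 648 ≡ 18
18 * 9 = 162 ≡ 36
36 * 9 = 324 ≡ 9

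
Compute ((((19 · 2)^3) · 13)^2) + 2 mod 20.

19 · 2 = 38 ≡ 18 (mod 20)
(18)^3 ≡ 12 (mod 20)
12 · 13 = 156 ≡ 16 (mod 20)
(16)^2 ≡ 16 (mod 20)
16 + 2 = 18

18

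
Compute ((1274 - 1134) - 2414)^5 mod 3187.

3050

1274 - 1134 = 140
140 - 2414 = -2274 ≡ 913 (mod 3187)
(913)^5 ≡ 3050 (mod 3187)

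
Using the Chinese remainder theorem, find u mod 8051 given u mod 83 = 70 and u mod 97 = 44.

7125

83⁻¹ mod 97: 83*90 ≡ 1 (mod 97), so 83⁻¹ ≡ 90.
u = 70 + 83*((44 − 70)*90 mod 97) = 70 + 83*85 = 7125.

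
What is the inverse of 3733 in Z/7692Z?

2893

Apply the Euclidean algorithm and back-substitute:
7692 = 2×3733 + 226
3733 = 16×226 + 117
226 = 1×117 + 109
117 = 1×109 + 8
109 = 13×8 + 5
8 = 1×5 + 3
5 = 1×3 + 2
3 = 1×2 + 1
2 = 2×1 + 0
gcd(3733, 7692) = 1, so the inverse exists.
Bézout: 1 = −1404×7692 + 2893×3733.
So 3733⁻¹ ≡ 2893 (mod 7692).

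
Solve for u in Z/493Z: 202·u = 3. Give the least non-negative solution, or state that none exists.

432

gcd(202, 493) = 1, so a unique solution mod 493 exists.
202⁻¹ ≡ 144 (mod 493).
u ≡ 144·3 ≡ 432 (mod 493).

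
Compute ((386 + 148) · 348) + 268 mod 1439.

386 + 148 = 534
534 · 348 = 185832 ≡ 201 (mod 1439)
201 + 268 = 469

469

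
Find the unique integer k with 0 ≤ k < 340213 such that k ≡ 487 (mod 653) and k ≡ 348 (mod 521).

653⁻¹ mod 521: 653·75 ≡ 1 (mod 521), so 653⁻¹ ≡ 75.
k = 487 + 653·((348 − 487)·75 mod 521) = 487 + 653·516 = 337435.

337435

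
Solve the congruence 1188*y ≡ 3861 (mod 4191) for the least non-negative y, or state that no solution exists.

35

gcd(1188, 4191) = 33, and 33 | 3861, so solutions exist.
Divide through by 33: 36*y = 117 (mod 127).
36⁻¹ ≡ 60 (mod 127).
y ≡ 60*117 ≡ 35 (mod 127).
The smallest non-negative solution is y = 35.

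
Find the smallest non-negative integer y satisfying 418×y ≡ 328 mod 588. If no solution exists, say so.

gcd(418, 588) = 2, and 2 | 328, so solutions exist.
Divide through by 2: 209×y ≡ 164 mod 294.
209⁻¹ ≡ 83 (mod 294).
y ≡ 83×164 ≡ 88 (mod 294).
The smallest non-negative solution is y = 88.

88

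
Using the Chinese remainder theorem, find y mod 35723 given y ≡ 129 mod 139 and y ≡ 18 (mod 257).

24176

139⁻¹ mod 257: 139×98 ≡ 1 (mod 257), so 139⁻¹ ≡ 98.
y = 129 + 139×((18 − 129)×98 mod 257) = 129 + 139×173 = 24176.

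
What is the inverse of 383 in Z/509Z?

408

Apply the Euclidean algorithm and back-substitute:
509 = 1·383 + 126
383 = 3·126 + 5
126 = 25·5 + 1
5 = 5·1 + 0
gcd(383, 509) = 1, so the inverse exists.
Back-substitute for 1:
1 = 1·126 − 25·5
  = −25·383 + 76·126
  = 76·509 − 101·383
So 383⁻¹ ≡ −101 ≡ 408 (mod 509).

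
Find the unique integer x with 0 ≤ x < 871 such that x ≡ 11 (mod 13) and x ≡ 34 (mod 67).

13⁻¹ mod 67: 13×31 ≡ 1 (mod 67), so 13⁻¹ ≡ 31.
x = 11 + 13×((34 − 11)×31 mod 67) = 11 + 13×43 = 570.
Check: 570 mod 13 = 11, 570 mod 67 = 34. ✓

570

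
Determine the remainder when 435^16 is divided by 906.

435^1 ≡ 435 (mod 906)
435^2 ≡ 435^2 = 189225 ≡ 777 (mod 906)
435^4 ≡ 777^2 = 603729 ≡ 333 (mod 906)
435^8 ≡ 333^2 = 110889 ≡ 357 (mod 906)
435^16 ≡ 357^2 = 127449 ≡ 609 (mod 906)
So 435^16 ≡ 609 (mod 906).

609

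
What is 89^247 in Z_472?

313

247 in binary is 11110111, i.e. 247 = 128 + 64 + 32 + 16 + 4 + 2 + 1.
89^1 ≡ 89 (mod 472)
89^2 ≡ 89^2 = 7921 ≡ 369 (mod 472)
89^4 ≡ 369^2 = 136161 ≡ 225 (mod 472)
89^8 ≡ 225^2 = 50625 ≡ 121 (mod 472)
89^16 ≡ 121^2 = 14641 ≡ 9 (mod 472)
89^32 ≡ 9^2 = 81 (mod 472)
89^64 ≡ 81^2 = 6561 ≡ 425 (mod 472)
89^128 ≡ 425^2 = 180625 ≡ 321 (mod 472)
89^247 = 89^128 · 89^64 · 89^32 · 89^16 · 89^4 · 89^2 · 89^1 ≡ 321 · 425 · 81 · 9 · 225 · 369 · 89 (mod 472).
Accumulate the product:
321 · 425 = 136425 ≡ 17
17 · 81 = 1377 ≡ 433
433 · 9 = 3897 ≡ 121
121 · 225 = 27225 ≡ 321
321 · 369 = 118449 ≡ 449
449 · 89 = 39961 ≡ 313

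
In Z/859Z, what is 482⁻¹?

859 = 1*482 + 377
482 = 1*377 + 105
377 = 3*105 + 62
105 = 1*62 + 43
62 = 1*43 + 19
43 = 2*19 + 5
19 = 3*5 + 4
5 = 1*4 + 1
4 = 4*1 + 0
gcd(482, 859) = 1, so the inverse exists.
Back-substitute for 1:
1 = 1*5 − 1*4
  = −1*19 + 4*5
  = 4*43 − 9*19
  = −9*62 + 13*43
  = 13*105 − 22*62
  = −22*377 + 79*105
  = 79*482 − 101*377
  = −101*859 + 180*482
So 482⁻¹ ≡ 180 (mod 859).

180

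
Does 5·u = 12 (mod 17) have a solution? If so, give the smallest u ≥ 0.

gcd(5, 17) = 1, so a unique solution mod 17 exists.
5⁻¹ ≡ 7 (mod 17).
u ≡ 7·12 ≡ 16 (mod 17).

16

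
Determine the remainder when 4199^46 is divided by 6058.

481

By square-and-multiply:
46 in binary is 101110, i.e. 46 = 32 + 8 + 4 + 2.
4199^1 ≡ 4199 (mod 6058)
4199^2 ≡ 4199^2 = 17631601 ≡ 2821 (mod 6058)
4199^4 ≡ 2821^2 = 7958041 ≡ 3887 (mod 6058)
4199^8 ≡ 3887^2 = 15108769 ≡ 117 (mod 6058)
4199^16 ≡ 117^2 = 13689 ≡ 1573 (mod 6058)
4199^32 ≡ 1573^2 = 2474329 ≡ 2665 (mod 6058)
4199^46 = 4199^32 * 4199^8 * 4199^4 * 4199^2 ≡ 2665 * 117 * 3887 * 2821 (mod 6058).
Accumulate the product:
2665 * 117 = 311805 ≡ 2847
2847 * 3887 = 11066289 ≡ 4381
4381 * 2821 = 12358801 ≡ 481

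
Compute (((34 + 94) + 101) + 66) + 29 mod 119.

86

34 + 94 = 128 ≡ 9 (mod 119)
9 + 101 = 110
110 + 66 = 176 ≡ 57 (mod 119)
57 + 29 = 86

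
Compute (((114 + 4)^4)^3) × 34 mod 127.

84

114 + 4 = 118
(118)^4 ≡ 84 (mod 127)
(84)^3 ≡ 122 (mod 127)
122 × 34 = 4148 ≡ 84 (mod 127)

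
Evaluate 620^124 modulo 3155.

2980

By square-and-multiply:
124 in binary is 1111100, i.e. 124 = 64 + 32 + 16 + 8 + 4.
620^1 ≡ 620 (mod 3155)
620^2 ≡ 620^2 = 384400 ≡ 2645 (mod 3155)
620^4 ≡ 2645^2 = 6996025 ≡ 1390 (mod 3155)
620^8 ≡ 1390^2 = 1932100 ≡ 1240 (mod 3155)
620^16 ≡ 1240^2 = 1537600 ≡ 1115 (mod 3155)
620^32 ≡ 1115^2 = 1243225 ≡ 155 (mod 3155)
620^64 ≡ 155^2 = 24025 ≡ 1940 (mod 3155)
620^124 = 620^64 * 620^32 * 620^16 * 620^8 * 620^4 ≡ 1940 * 155 * 1115 * 1240 * 1390 (mod 3155).
Accumulate the product:
1940 * 155 = 300700 ≡ 975
975 * 1115 = 1087125 ≡ 1805
1805 * 1240 = 2238200 ≡ 1305
1305 * 1390 = 1813950 ≡ 2980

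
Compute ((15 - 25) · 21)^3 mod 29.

15 - 25 = -10 ≡ 19 (mod 29)
19 · 21 = 399 ≡ 22 (mod 29)
(22)^3 ≡ 5 (mod 29)

5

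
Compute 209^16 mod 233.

Compute successive squares:
209^1 ≡ 209 (mod 233)
209^2 ≡ 209^2 = 43681 ≡ 110 (mod 233)
209^4 ≡ 110^2 = 12100 ≡ 217 (mod 233)
209^8 ≡ 217^2 = 47089 ≡ 23 (mod 233)
209^16 ≡ 23^2 = 529 ≡ 63 (mod 233)
So 209^16 ≡ 63 (mod 233).

63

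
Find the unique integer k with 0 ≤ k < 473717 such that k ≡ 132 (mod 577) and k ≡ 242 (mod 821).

151306

577⁻¹ mod 821: 577*286 ≡ 1 (mod 821), so 577⁻¹ ≡ 286.
k = 132 + 577*((242 − 132)*286 mod 821) = 132 + 577*262 = 151306.
Check: 151306 mod 577 = 132, 151306 mod 821 = 242. ✓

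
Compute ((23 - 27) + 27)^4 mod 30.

1

23 - 27 = -4 ≡ 26 (mod 30)
26 + 27 = 53 ≡ 23 (mod 30)
(23)^4 ≡ 1 (mod 30)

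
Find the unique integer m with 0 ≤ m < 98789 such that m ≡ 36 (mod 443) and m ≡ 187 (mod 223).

10668

443⁻¹ mod 223: 443*74 ≡ 1 (mod 223), so 443⁻¹ ≡ 74.
m = 36 + 443*((187 − 36)*74 mod 223) = 36 + 443*24 = 10668.
Check: 10668 mod 443 = 36, 10668 mod 223 = 187. ✓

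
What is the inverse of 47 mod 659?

645

Run the extended Euclidean algorithm:
659 = 14×47 + 1
47 = 47×1 + 0
gcd(47, 659) = 1, so the inverse exists.
Back-substitute for 1:
1 = 1×659 − 14×47
So 47⁻¹ ≡ −14 ≡ 645 (mod 659).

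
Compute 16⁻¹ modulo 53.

10

53 = 3*16 + 5
16 = 3*5 + 1
5 = 5*1 + 0
gcd(16, 53) = 1, so the inverse exists.
Bézout: 1 = −3*53 + 10*16.
So 16⁻¹ ≡ 10 (mod 53).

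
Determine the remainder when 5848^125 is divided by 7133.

6466

125 in binary is 1111101, i.e. 125 = 64 + 32 + 16 + 8 + 4 + 1.
5848^1 ≡ 5848 (mod 7133)
5848^2 ≡ 5848^2 = 34199104 ≡ 3502 (mod 7133)
5848^4 ≡ 3502^2 = 12264004 ≡ 2377 (mod 7133)
5848^8 ≡ 2377^2 = 5650129 ≡ 793 (mod 7133)
5848^16 ≡ 793^2 = 628849 ≡ 1145 (mod 7133)
5848^32 ≡ 1145^2 = 1311025 ≡ 5686 (mod 7133)
5848^64 ≡ 5686^2 = 32330596 ≡ 3840 (mod 7133)
5848^125 = 5848^64 · 5848^32 · 5848^16 · 5848^8 · 5848^4 · 5848^1 ≡ 3840 · 5686 · 1145 · 793 · 2377 · 5848 (mod 7133).
Accumulate the product:
3840 · 5686 = 21834240 ≡ 127
127 · 1145 = 145415 ≡ 2755
2755 · 793 = 2184715 ≡ 2017
2017 · 2377 = 4794409 ≡ 1033
1033 · 5848 = 6040984 ≡ 6466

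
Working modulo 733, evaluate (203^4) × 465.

546

(203)^4 ≡ 266 (mod 733)
266 × 465 = 123690 ≡ 546 (mod 733)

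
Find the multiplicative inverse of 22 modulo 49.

Apply the Euclidean algorithm and back-substitute:
49 = 2×22 + 5
22 = 4×5 + 2
5 = 2×2 + 1
2 = 2×1 + 0
gcd(22, 49) = 1, so the inverse exists.
Bézout: 1 = 9×49 − 20×22.
So 22⁻¹ ≡ −20 ≡ 29 (mod 49).

29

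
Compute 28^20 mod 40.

20 in binary is 10100, i.e. 20 = 16 + 4.
28^1 ≡ 28 (mod 40)
28^2 ≡ 28^2 = 784 ≡ 24 (mod 40)
28^4 ≡ 24^2 = 576 ≡ 16 (mod 40)
28^8 ≡ 16^2 = 256 ≡ 16 (mod 40)
28^16 ≡ 16^2 = 256 ≡ 16 (mod 40)
28^20 = 28^16 × 28^4 ≡ 16 × 16 (mod 40).
16 × 16 = 256 ≡ 16 (mod 40).

16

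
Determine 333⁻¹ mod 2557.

2342

2557 = 7×333 + 226
333 = 1×226 + 107
226 = 2×107 + 12
107 = 8×12 + 11
12 = 1×11 + 1
11 = 11×1 + 0
gcd(333, 2557) = 1, so the inverse exists.
Bézout: 1 = 28×2557 − 215×333.
So 333⁻¹ ≡ −215 ≡ 2342 (mod 2557).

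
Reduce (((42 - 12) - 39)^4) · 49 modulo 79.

38

42 - 12 = 30
30 - 39 = -9 ≡ 70 (mod 79)
(70)^4 ≡ 4 (mod 79)
4 · 49 = 196 ≡ 38 (mod 79)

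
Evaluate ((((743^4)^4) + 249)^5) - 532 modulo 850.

168

(743)^4 ≡ 251 (mod 850)
(251)^4 ≡ 1 (mod 850)
1 + 249 = 250
(250)^5 ≡ 700 (mod 850)
700 - 532 = 168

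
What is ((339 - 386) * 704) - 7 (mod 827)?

339 - 386 = -47 ≡ 780 (mod 827)
780 * 704 = 549120 ≡ 819 (mod 827)
819 - 7 = 812

812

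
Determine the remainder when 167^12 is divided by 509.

Using repeated squaring:
167^1 ≡ 167 (mod 509)
167^2 ≡ 167^2 = 27889 ≡ 403 (mod 509)
167^4 ≡ 403^2 = 162409 ≡ 38 (mod 509)
167^8 ≡ 38^2 = 1444 ≡ 426 (mod 509)
167^12 = 167^8 × 167^4 ≡ 426 × 38 (mod 509).
426 × 38 = 16188 ≡ 409 (mod 509).

409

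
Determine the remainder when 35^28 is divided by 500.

125

Using repeated squaring:
28 in binary is 11100, i.e. 28 = 16 + 8 + 4.
35^1 ≡ 35 (mod 500)
35^2 ≡ 35^2 = 1225 ≡ 225 (mod 500)
35^4 ≡ 225^2 = 50625 ≡ 125 (mod 500)
35^8 ≡ 125^2 = 15625 ≡ 125 (mod 500)
35^16 ≡ 125^2 = 15625 ≡ 125 (mod 500)
35^28 = 35^16 * 35^8 * 35^4 ≡ 125 * 125 * 125 (mod 500).
Accumulate the product:
125 * 125 = 15625 ≡ 125
125 * 125 = 15625 ≡ 125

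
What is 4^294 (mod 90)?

46

By square-and-multiply:
4^1 ≡ 4 (mod 90)
4^2 ≡ 4^2 = 16 (mod 90)
4^4 ≡ 16^2 = 256 ≡ 76 (mod 90)
4^8 ≡ 76^2 = 5776 ≡ 16 (mod 90)
4^16 ≡ 16^2 = 256 ≡ 76 (mod 90)
4^32 ≡ 76^2 = 5776 ≡ 16 (mod 90)
4^64 ≡ 16^2 = 256 ≡ 76 (mod 90)
4^128 ≡ 76^2 = 5776 ≡ 16 (mod 90)
4^256 ≡ 16^2 = 256 ≡ 76 (mod 90)
4^294 = 4^256 * 4^32 * 4^4 * 4^2 ≡ 76 * 16 * 76 * 16 (mod 90).
Accumulate the product:
76 * 16 = 1216 ≡ 46
46 * 76 = 3496 ≡ 76
76 * 16 = 1216 ≡ 46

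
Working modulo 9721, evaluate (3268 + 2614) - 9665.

5938

3268 + 2614 = 5882
5882 - 9665 = -3783 ≡ 5938 (mod 9721)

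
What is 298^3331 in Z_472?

3331 in binary is 110100000011, i.e. 3331 = 2048 + 1024 + 256 + 2 + 1.
298^1 ≡ 298 (mod 472)
298^2 ≡ 298^2 = 88804 ≡ 68 (mod 472)
298^4 ≡ 68^2 = 4624 ≡ 376 (mod 472)
298^8 ≡ 376^2 = 141376 ≡ 248 (mod 472)
298^16 ≡ 248^2 = 61504 ≡ 144 (mod 472)
298^32 ≡ 144^2 = 20736 ≡ 440 (mod 472)
298^64 ≡ 440^2 = 193600 ≡ 80 (mod 472)
298^128 ≡ 80^2 = 6400 ≡ 264 (mod 472)
298^256 ≡ 264^2 = 69696 ≡ 312 (mod 472)
298^512 ≡ 312^2 = 97344 ≡ 112 (mod 472)
298^1024 ≡ 112^2 = 12544 ≡ 272 (mod 472)
298^2048 ≡ 272^2 = 73984 ≡ 352 (mod 472)
298^3331 = 298^2048 × 298^1024 × 298^256 × 298^2 × 298^1 ≡ 352 × 272 × 312 × 68 × 298 (mod 472).
Accumulate the product:
352 × 272 = 95744 ≡ 400
400 × 312 = 124800 ≡ 192
192 × 68 = 13056 ≡ 312
312 × 298 = 92976 ≡ 464

464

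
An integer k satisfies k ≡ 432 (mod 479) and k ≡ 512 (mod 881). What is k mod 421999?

149401

479⁻¹ mod 881: 479×103 ≡ 1 (mod 881), so 479⁻¹ ≡ 103.
k = 432 + 479×((512 − 432)×103 mod 881) = 432 + 479×311 = 149401.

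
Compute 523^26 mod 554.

523^1 ≡ 523 (mod 554)
523^2 ≡ 523^2 = 273529 ≡ 407 (mod 554)
523^4 ≡ 407^2 = 165649 ≡ 3 (mod 554)
523^8 ≡ 3^2 = 9 (mod 554)
523^16 ≡ 9^2 = 81 (mod 554)
523^26 = 523^16 * 523^8 * 523^2 ≡ 81 * 9 * 407 (mod 554).
Accumulate the product:
81 * 9 = 729 ≡ 175
175 * 407 = 71225 ≡ 313

313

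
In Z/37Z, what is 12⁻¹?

Apply the Euclidean algorithm and back-substitute:
37 = 3·12 + 1
12 = 12·1 + 0
gcd(12, 37) = 1, so the inverse exists.
Bézout: 1 = 1·37 − 3·12.
So 12⁻¹ ≡ −3 ≡ 34 (mod 37).

34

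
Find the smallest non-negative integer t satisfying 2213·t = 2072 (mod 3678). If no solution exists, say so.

gcd(2213, 3678) = 1, so a unique solution mod 3678 exists.
2213⁻¹ ≡ 2729 (mod 3678).
t ≡ 2729·2072 ≡ 1402 (mod 3678).

1402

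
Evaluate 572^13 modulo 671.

572^1 ≡ 572 (mod 671)
572^2 ≡ 572^2 = 327184 ≡ 407 (mod 671)
572^4 ≡ 407^2 = 165649 ≡ 583 (mod 671)
572^8 ≡ 583^2 = 339889 ≡ 363 (mod 671)
572^13 = 572^8 · 572^4 · 572^1 ≡ 363 · 583 · 572 (mod 671).
Accumulate the product:
363 · 583 = 211629 ≡ 264
264 · 572 = 151008 ≡ 33

33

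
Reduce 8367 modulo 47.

1

8367 = 178*47 + 1, so 8367 ≡ 1 (mod 47).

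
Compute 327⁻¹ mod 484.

484 = 1×327 + 157
327 = 2×157 + 13
157 = 12×13 + 1
13 = 13×1 + 0
gcd(327, 484) = 1, so the inverse exists.
Back-substitute for 1:
1 = 1×157 − 12×13
  = −12×327 + 25×157
  = 25×484 − 37×327
So 327⁻¹ ≡ −37 ≡ 447 (mod 484).

447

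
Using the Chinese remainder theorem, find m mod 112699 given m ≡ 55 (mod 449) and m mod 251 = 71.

449⁻¹ mod 251: 449·161 ≡ 1 (mod 251), so 449⁻¹ ≡ 161.
m = 55 + 449·((71 − 55)·161 mod 251) = 55 + 449·66 = 29689.
Check: 29689 mod 449 = 55, 29689 mod 251 = 71. ✓

29689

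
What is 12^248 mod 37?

By square-and-multiply:
12^1 ≡ 12 (mod 37)
12^2 ≡ 12^2 = 144 ≡ 33 (mod 37)
12^4 ≡ 33^2 = 1089 ≡ 16 (mod 37)
12^8 ≡ 16^2 = 256 ≡ 34 (mod 37)
12^16 ≡ 34^2 = 1156 ≡ 9 (mod 37)
12^32 ≡ 9^2 = 81 ≡ 7 (mod 37)
12^64 ≡ 7^2 = 49 ≡ 12 (mod 37)
12^128 ≡ 12^2 = 144 ≡ 33 (mod 37)
12^248 = 12^128 * 12^64 * 12^32 * 12^16 * 12^8 ≡ 33 * 12 * 7 * 9 * 34 (mod 37).
Accumulate the product:
33 * 12 = 396 ≡ 26
26 * 7 = 182 ≡ 34
34 * 9 = 306 ≡ 10
10 * 34 = 340 ≡ 7

7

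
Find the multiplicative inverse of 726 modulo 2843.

2377

Run the extended Euclidean algorithm:
2843 = 3·726 + 665
726 = 1·665 + 61
665 = 10·61 + 55
61 = 1·55 + 6
55 = 9·6 + 1
6 = 6·1 + 0
gcd(726, 2843) = 1, so the inverse exists.
Bézout: 1 = 119·2843 − 466·726.
So 726⁻¹ ≡ −466 ≡ 2377 (mod 2843).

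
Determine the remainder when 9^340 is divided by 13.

Using repeated squaring:
340 in binary is 101010100, i.e. 340 = 256 + 64 + 16 + 4.
9^1 ≡ 9 (mod 13)
9^2 ≡ 9^2 = 81 ≡ 3 (mod 13)
9^4 ≡ 3^2 = 9 (mod 13)
9^8 ≡ 9^2 = 81 ≡ 3 (mod 13)
9^16 ≡ 3^2 = 9 (mod 13)
9^32 ≡ 9^2 = 81 ≡ 3 (mod 13)
9^64 ≡ 3^2 = 9 (mod 13)
9^128 ≡ 9^2 = 81 ≡ 3 (mod 13)
9^256 ≡ 3^2 = 9 (mod 13)
9^340 = 9^256 * 9^64 * 9^16 * 9^4 ≡ 9 * 9 * 9 * 9 (mod 13).
Accumulate the product:
9 * 9 = 81 ≡ 3
3 * 9 = 27 ≡ 1
1 * 9 = 9

9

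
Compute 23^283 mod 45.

32

Compute successive squares:
283 in binary is 100011011, i.e. 283 = 256 + 16 + 8 + 2 + 1.
23^1 ≡ 23 (mod 45)
23^2 ≡ 23^2 = 529 ≡ 34 (mod 45)
23^4 ≡ 34^2 = 1156 ≡ 31 (mod 45)
23^8 ≡ 31^2 = 961 ≡ 16 (mod 45)
23^16 ≡ 16^2 = 256 ≡ 31 (mod 45)
23^32 ≡ 31^2 = 961 ≡ 16 (mod 45)
23^64 ≡ 16^2 = 256 ≡ 31 (mod 45)
23^128 ≡ 31^2 = 961 ≡ 16 (mod 45)
23^256 ≡ 16^2 = 256 ≡ 31 (mod 45)
23^283 = 23^256 · 23^16 · 23^8 · 23^2 · 23^1 ≡ 31 · 31 · 16 · 34 · 23 (mod 45).
Accumulate the product:
31 · 31 = 961 ≡ 16
16 · 16 = 256 ≡ 31
31 · 34 = 1054 ≡ 19
19 · 23 = 437 ≡ 32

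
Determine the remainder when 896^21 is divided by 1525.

546

21 in binary is 10101, i.e. 21 = 16 + 4 + 1.
896^1 ≡ 896 (mod 1525)
896^2 ≡ 896^2 = 802816 ≡ 666 (mod 1525)
896^4 ≡ 666^2 = 443556 ≡ 1306 (mod 1525)
896^8 ≡ 1306^2 = 1705636 ≡ 686 (mod 1525)
896^16 ≡ 686^2 = 470596 ≡ 896 (mod 1525)
896^21 = 896^16 * 896^4 * 896^1 ≡ 896 * 1306 * 896 (mod 1525).
Accumulate the product:
896 * 1306 = 1170176 ≡ 501
501 * 896 = 448896 ≡ 546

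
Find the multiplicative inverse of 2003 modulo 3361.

By the extended Euclidean algorithm:
3361 = 1×2003 + 1358
2003 = 1×1358 + 645
1358 = 2×645 + 68
645 = 9×68 + 33
68 = 2×33 + 2
33 = 16×2 + 1
2 = 2×1 + 0
gcd(2003, 3361) = 1, so the inverse exists.
Bézout: 1 = −972×3361 + 1631×2003.
So 2003⁻¹ ≡ 1631 (mod 3361).

1631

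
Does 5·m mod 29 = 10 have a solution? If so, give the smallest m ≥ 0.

gcd(5, 29) = 1, so a unique solution mod 29 exists.
5⁻¹ ≡ 6 (mod 29).
m ≡ 6·10 ≡ 2 (mod 29).

2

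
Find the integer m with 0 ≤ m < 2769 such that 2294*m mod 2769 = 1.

Apply the Euclidean algorithm and back-substitute:
2769 = 1*2294 + 475
2294 = 4*475 + 394
475 = 1*394 + 81
394 = 4*81 + 70
81 = 1*70 + 11
70 = 6*11 + 4
11 = 2*4 + 3
4 = 1*3 + 1
3 = 3*1 + 0
gcd(2294, 2769) = 1, so the inverse exists.
Bézout: 1 = −623*2769 + 752*2294.
So 2294⁻¹ ≡ 752 (mod 2769).

752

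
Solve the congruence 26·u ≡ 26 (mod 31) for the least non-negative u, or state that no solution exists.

1

gcd(26, 31) = 1, so a unique solution mod 31 exists.
26⁻¹ ≡ 6 (mod 31).
u ≡ 6·26 ≡ 1 (mod 31).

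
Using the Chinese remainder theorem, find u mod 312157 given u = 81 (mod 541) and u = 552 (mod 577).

541⁻¹ mod 577: 541·16 ≡ 1 (mod 577), so 541⁻¹ ≡ 16.
u = 81 + 541·((552 − 81)·16 mod 577) = 81 + 541·35 = 19016.

19016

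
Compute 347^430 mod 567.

By square-and-multiply:
430 in binary is 110101110, i.e. 430 = 256 + 128 + 32 + 8 + 4 + 2.
347^1 ≡ 347 (mod 567)
347^2 ≡ 347^2 = 120409 ≡ 205 (mod 567)
347^4 ≡ 205^2 = 42025 ≡ 67 (mod 567)
347^8 ≡ 67^2 = 4489 ≡ 520 (mod 567)
347^16 ≡ 520^2 = 270400 ≡ 508 (mod 567)
347^32 ≡ 508^2 = 258064 ≡ 79 (mod 567)
347^64 ≡ 79^2 = 6241 ≡ 4 (mod 567)
347^128 ≡ 4^2 = 16 (mod 567)
347^256 ≡ 16^2 = 256 (mod 567)
347^430 = 347^256 × 347^128 × 347^32 × 347^8 × 347^4 × 347^2 ≡ 256 × 16 × 79 × 520 × 67 × 205 (mod 567).
Accumulate the product:
256 × 16 = 4096 ≡ 127
127 × 79 = 10033 ≡ 394
394 × 520 = 204880 ≡ 193
193 × 67 = 12931 ≡ 457
457 × 205 = 93685 ≡ 130

130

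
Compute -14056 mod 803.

-14056 = -18×803 + 398, so -14056 ≡ 398 (mod 803).

398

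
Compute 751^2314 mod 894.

2314 in binary is 100100001010, i.e. 2314 = 2048 + 256 + 8 + 2.
751^1 ≡ 751 (mod 894)
751^2 ≡ 751^2 = 564001 ≡ 781 (mod 894)
751^4 ≡ 781^2 = 609961 ≡ 253 (mod 894)
751^8 ≡ 253^2 = 64009 ≡ 535 (mod 894)
751^16 ≡ 535^2 = 286225 ≡ 145 (mod 894)
751^32 ≡ 145^2 = 21025 ≡ 463 (mod 894)
751^64 ≡ 463^2 = 214369 ≡ 703 (mod 894)
751^128 ≡ 703^2 = 494209 ≡ 721 (mod 894)
751^256 ≡ 721^2 = 519841 ≡ 427 (mod 894)
751^512 ≡ 427^2 = 182329 ≡ 847 (mod 894)
751^1024 ≡ 847^2 = 717409 ≡ 421 (mod 894)
751^2048 ≡ 421^2 = 177241 ≡ 229 (mod 894)
751^2314 = 751^2048 × 751^256 × 751^8 × 751^2 ≡ 229 × 427 × 535 × 781 (mod 894).
Accumulate the product:
229 × 427 = 97783 ≡ 337
337 × 535 = 180295 ≡ 601
601 × 781 = 469381 ≡ 31

31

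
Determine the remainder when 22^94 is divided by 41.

39

Compute successive squares:
22^1 ≡ 22 (mod 41)
22^2 ≡ 22^2 = 484 ≡ 33 (mod 41)
22^4 ≡ 33^2 = 1089 ≡ 23 (mod 41)
22^8 ≡ 23^2 = 529 ≡ 37 (mod 41)
22^16 ≡ 37^2 = 1369 ≡ 16 (mod 41)
22^32 ≡ 16^2 = 256 ≡ 10 (mod 41)
22^64 ≡ 10^2 = 100 ≡ 18 (mod 41)
22^94 = 22^64 * 22^16 * 22^8 * 22^4 * 22^2 ≡ 18 * 16 * 37 * 23 * 33 (mod 41).
Accumulate the product:
18 * 16 = 288 ≡ 1
1 * 37 = 37
37 * 23 = 851 ≡ 31
31 * 33 = 1023 ≡ 39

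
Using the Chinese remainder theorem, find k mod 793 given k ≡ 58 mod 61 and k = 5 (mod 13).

61⁻¹ mod 13: 61×3 ≡ 1 (mod 13), so 61⁻¹ ≡ 3.
k = 58 + 61×((5 − 58)×3 mod 13) = 58 + 61×10 = 668.
Check: 668 mod 61 = 58, 668 mod 13 = 5. ✓

668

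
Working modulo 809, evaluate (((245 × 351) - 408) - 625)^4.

245 × 351 = 85995 ≡ 241 (mod 809)
241 - 408 = -167 ≡ 642 (mod 809)
642 - 625 = 17
(17)^4 ≡ 194 (mod 809)

194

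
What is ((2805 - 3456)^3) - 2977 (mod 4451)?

2258

2805 - 3456 = -651 ≡ 3800 (mod 4451)
(3800)^3 ≡ 784 (mod 4451)
784 - 2977 = -2193 ≡ 2258 (mod 4451)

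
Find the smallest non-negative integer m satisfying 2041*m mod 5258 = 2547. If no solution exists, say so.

gcd(2041, 5258) = 1, so a unique solution mod 5258 exists.
2041⁻¹ ≡ 541 (mod 5258).
m ≡ 541*2547 ≡ 331 (mod 5258).

331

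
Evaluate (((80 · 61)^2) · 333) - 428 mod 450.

22

80 · 61 = 4880 ≡ 380 (mod 450)
(380)^2 ≡ 400 (mod 450)
400 · 333 = 133200 ≡ 0 (mod 450)
0 - 428 = -428 ≡ 22 (mod 450)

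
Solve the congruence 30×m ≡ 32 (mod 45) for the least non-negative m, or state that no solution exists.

no solution

gcd(30, 45) = 15, and 15 does not divide 32.
So the congruence has no solution.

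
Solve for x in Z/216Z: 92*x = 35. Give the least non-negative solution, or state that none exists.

no solution

gcd(92, 216) = 4, and 4 does not divide 35.
So the congruence has no solution.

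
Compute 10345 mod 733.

10345 = 14×733 + 83, so 10345 ≡ 83 (mod 733).

83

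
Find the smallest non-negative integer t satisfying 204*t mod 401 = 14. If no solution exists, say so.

gcd(204, 401) = 1, so a unique solution mod 401 exists.
204⁻¹ ≡ 344 (mod 401).
t ≡ 344*14 ≡ 4 (mod 401).

4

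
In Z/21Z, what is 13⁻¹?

13

Apply the Euclidean algorithm and back-substitute:
21 = 1×13 + 8
13 = 1×8 + 5
8 = 1×5 + 3
5 = 1×3 + 2
3 = 1×2 + 1
2 = 2×1 + 0
gcd(13, 21) = 1, so the inverse exists.
Bézout: 1 = 5×21 − 8×13.
So 13⁻¹ ≡ −8 ≡ 13 (mod 21).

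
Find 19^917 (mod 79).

917 in binary is 1110010101, i.e. 917 = 512 + 256 + 128 + 16 + 4 + 1.
19^1 ≡ 19 (mod 79)
19^2 ≡ 19^2 = 361 ≡ 45 (mod 79)
19^4 ≡ 45^2 = 2025 ≡ 50 (mod 79)
19^8 ≡ 50^2 = 2500 ≡ 51 (mod 79)
19^16 ≡ 51^2 = 2601 ≡ 73 (mod 79)
19^32 ≡ 73^2 = 5329 ≡ 36 (mod 79)
19^64 ≡ 36^2 = 1296 ≡ 32 (mod 79)
19^128 ≡ 32^2 = 1024 ≡ 76 (mod 79)
19^256 ≡ 76^2 = 5776 ≡ 9 (mod 79)
19^512 ≡ 9^2 = 81 ≡ 2 (mod 79)
19^917 = 19^512 * 19^256 * 19^128 * 19^16 * 19^4 * 19^1 ≡ 2 * 9 * 76 * 73 * 50 * 19 (mod 79).
Accumulate the product:
2 * 9 = 18
18 * 76 = 1368 ≡ 25
25 * 73 = 1825 ≡ 8
8 * 50 = 400 ≡ 5
5 * 19 = 95 ≡ 16

16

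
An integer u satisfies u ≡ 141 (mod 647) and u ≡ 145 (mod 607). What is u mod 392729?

275116

647⁻¹ mod 607: 647·258 ≡ 1 (mod 607), so 647⁻¹ ≡ 258.
u = 141 + 647·((145 − 141)·258 mod 607) = 141 + 647·425 = 275116.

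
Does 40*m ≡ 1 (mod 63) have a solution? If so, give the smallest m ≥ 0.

52

gcd(40, 63) = 1, so a unique solution mod 63 exists.
40⁻¹ ≡ 52 (mod 63).
m ≡ 52*1 ≡ 52 (mod 63).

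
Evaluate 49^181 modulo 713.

By square-and-multiply:
181 in binary is 10110101, i.e. 181 = 128 + 32 + 16 + 4 + 1.
49^1 ≡ 49 (mod 713)
49^2 ≡ 49^2 = 2401 ≡ 262 (mod 713)
49^4 ≡ 262^2 = 68644 ≡ 196 (mod 713)
49^8 ≡ 196^2 = 38416 ≡ 627 (mod 713)
49^16 ≡ 627^2 = 393129 ≡ 266 (mod 713)
49^32 ≡ 266^2 = 70756 ≡ 169 (mod 713)
49^64 ≡ 169^2 = 28561 ≡ 41 (mod 713)
49^128 ≡ 41^2 = 1681 ≡ 255 (mod 713)
49^181 = 49^128 * 49^32 * 49^16 * 49^4 * 49^1 ≡ 255 * 169 * 266 * 196 * 49 (mod 713).
Accumulate the product:
255 * 169 = 43095 ≡ 315
315 * 266 = 83790 ≡ 369
369 * 196 = 72324 ≡ 311
311 * 49 = 15239 ≡ 266

266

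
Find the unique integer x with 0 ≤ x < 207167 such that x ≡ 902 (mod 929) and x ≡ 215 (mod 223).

101234

929⁻¹ mod 223: 929·217 ≡ 1 (mod 223), so 929⁻¹ ≡ 217.
x = 902 + 929·((215 − 902)·217 mod 223) = 902 + 929·108 = 101234.
Check: 101234 mod 929 = 902, 101234 mod 223 = 215. ✓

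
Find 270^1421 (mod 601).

335

By square-and-multiply:
270^1 ≡ 270 (mod 601)
270^2 ≡ 270^2 = 72900 ≡ 179 (mod 601)
270^4 ≡ 179^2 = 32041 ≡ 188 (mod 601)
270^8 ≡ 188^2 = 35344 ≡ 486 (mod 601)
270^16 ≡ 486^2 = 236196 ≡ 3 (mod 601)
270^32 ≡ 3^2 = 9 (mod 601)
270^64 ≡ 9^2 = 81 (mod 601)
270^128 ≡ 81^2 = 6561 ≡ 551 (mod 601)
270^256 ≡ 551^2 = 303601 ≡ 96 (mod 601)
270^512 ≡ 96^2 = 9216 ≡ 201 (mod 601)
270^1024 ≡ 201^2 = 40401 ≡ 134 (mod 601)
270^1421 = 270^1024 * 270^256 * 270^128 * 270^8 * 270^4 * 270^1 ≡ 134 * 96 * 551 * 486 * 188 * 270 (mod 601).
Accumulate the product:
134 * 96 = 12864 ≡ 243
243 * 551 = 133893 ≡ 471
471 * 486 = 228906 ≡ 526
526 * 188 = 98888 ≡ 324
324 * 270 = 87480 ≡ 335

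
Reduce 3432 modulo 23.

3432 = 149·23 + 5, so 3432 ≡ 5 (mod 23).

5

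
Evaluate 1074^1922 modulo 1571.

Using repeated squaring:
1074^1 ≡ 1074 (mod 1571)
1074^2 ≡ 1074^2 = 1153476 ≡ 362 (mod 1571)
1074^4 ≡ 362^2 = 131044 ≡ 651 (mod 1571)
1074^8 ≡ 651^2 = 423801 ≡ 1202 (mod 1571)
1074^16 ≡ 1202^2 = 1444804 ≡ 1055 (mod 1571)
1074^32 ≡ 1055^2 = 1113025 ≡ 757 (mod 1571)
1074^64 ≡ 757^2 = 573049 ≡ 1205 (mod 1571)
1074^128 ≡ 1205^2 = 1452025 ≡ 421 (mod 1571)
1074^256 ≡ 421^2 = 177241 ≡ 1289 (mod 1571)
1074^512 ≡ 1289^2 = 1661521 ≡ 974 (mod 1571)
1074^1024 ≡ 974^2 = 948676 ≡ 1363 (mod 1571)
1074^1922 = 1074^1024 × 1074^512 × 1074^256 × 1074^128 × 1074^2 ≡ 1363 × 974 × 1289 × 421 × 362 (mod 1571).
Accumulate the product:
1363 × 974 = 1327562 ≡ 67
67 × 1289 = 86363 ≡ 1529
1529 × 421 = 643709 ≡ 1170
1170 × 362 = 423540 ≡ 941

941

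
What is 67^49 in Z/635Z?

Using repeated squaring:
67^1 ≡ 67 (mod 635)
67^2 ≡ 67^2 = 4489 ≡ 44 (mod 635)
67^4 ≡ 44^2 = 1936 ≡ 31 (mod 635)
67^8 ≡ 31^2 = 961 ≡ 326 (mod 635)
67^16 ≡ 326^2 = 106276 ≡ 231 (mod 635)
67^32 ≡ 231^2 = 53361 ≡ 21 (mod 635)
67^49 = 67^32 · 67^16 · 67^1 ≡ 21 · 231 · 67 (mod 635).
Accumulate the product:
21 · 231 = 4851 ≡ 406
406 · 67 = 27202 ≡ 532

532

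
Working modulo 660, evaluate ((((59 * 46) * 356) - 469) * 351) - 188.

337

59 * 46 = 2714 ≡ 74 (mod 660)
74 * 356 = 26344 ≡ 604 (mod 660)
604 - 469 = 135
135 * 351 = 47385 ≡ 525 (mod 660)
525 - 188 = 337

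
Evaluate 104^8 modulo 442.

Compute successive squares:
104^1 ≡ 104 (mod 442)
104^2 ≡ 104^2 = 10816 ≡ 208 (mod 442)
104^4 ≡ 208^2 = 43264 ≡ 390 (mod 442)
104^8 ≡ 390^2 = 152100 ≡ 52 (mod 442)
So 104^8 ≡ 52 (mod 442).

52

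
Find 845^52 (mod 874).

593

845^1 ≡ 845 (mod 874)
845^2 ≡ 845^2 = 714025 ≡ 841 (mod 874)
845^4 ≡ 841^2 = 707281 ≡ 215 (mod 874)
845^8 ≡ 215^2 = 46225 ≡ 777 (mod 874)
845^16 ≡ 777^2 = 603729 ≡ 669 (mod 874)
845^32 ≡ 669^2 = 447561 ≡ 73 (mod 874)
845^52 = 845^32 · 845^16 · 845^4 ≡ 73 · 669 · 215 (mod 874).
Accumulate the product:
73 · 669 = 48837 ≡ 767
767 · 215 = 164905 ≡ 593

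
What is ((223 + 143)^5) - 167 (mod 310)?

223 + 143 = 366 ≡ 56 (mod 310)
(56)^5 ≡ 36 (mod 310)
36 - 167 = -131 ≡ 179 (mod 310)

179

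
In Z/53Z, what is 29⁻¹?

11

Run the extended Euclidean algorithm:
53 = 1*29 + 24
29 = 1*24 + 5
24 = 4*5 + 4
5 = 1*4 + 1
4 = 4*1 + 0
gcd(29, 53) = 1, so the inverse exists.
Back-substitute for 1:
1 = 1*5 − 1*4
  = −1*24 + 5*5
  = 5*29 − 6*24
  = −6*53 + 11*29
So 29⁻¹ ≡ 11 (mod 53).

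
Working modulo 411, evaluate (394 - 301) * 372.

72

394 - 301 = 93
93 * 372 = 34596 ≡ 72 (mod 411)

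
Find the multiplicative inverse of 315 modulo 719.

Run the extended Euclidean algorithm:
719 = 2*315 + 89
315 = 3*89 + 48
89 = 1*48 + 41
48 = 1*41 + 7
41 = 5*7 + 6
7 = 1*6 + 1
6 = 6*1 + 0
gcd(315, 719) = 1, so the inverse exists.
Back-substitute for 1:
1 = 1*7 − 1*6
  = −1*41 + 6*7
  = 6*48 − 7*41
  = −7*89 + 13*48
  = 13*315 − 46*89
  = −46*719 + 105*315
So 315⁻¹ ≡ 105 (mod 719).

105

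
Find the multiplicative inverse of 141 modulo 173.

Run the extended Euclidean algorithm:
173 = 1×141 + 32
141 = 4×32 + 13
32 = 2×13 + 6
13 = 2×6 + 1
6 = 6×1 + 0
gcd(141, 173) = 1, so the inverse exists.
Back-substitute for 1:
1 = 1×13 − 2×6
  = −2×32 + 5×13
  = 5×141 − 22×32
  = −22×173 + 27×141
So 141⁻¹ ≡ 27 (mod 173).

27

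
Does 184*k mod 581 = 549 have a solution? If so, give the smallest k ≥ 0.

gcd(184, 581) = 1, so a unique solution mod 581 exists.
184⁻¹ ≡ 60 (mod 581).
k ≡ 60*549 ≡ 404 (mod 581).

404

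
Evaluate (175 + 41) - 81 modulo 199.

175 + 41 = 216 ≡ 17 (mod 199)
17 - 81 = -64 ≡ 135 (mod 199)

135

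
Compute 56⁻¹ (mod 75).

71

Run the extended Euclidean algorithm:
75 = 1*56 + 19
56 = 2*19 + 18
19 = 1*18 + 1
18 = 18*1 + 0
gcd(56, 75) = 1, so the inverse exists.
Bézout: 1 = 3*75 − 4*56.
So 56⁻¹ ≡ −4 ≡ 71 (mod 75).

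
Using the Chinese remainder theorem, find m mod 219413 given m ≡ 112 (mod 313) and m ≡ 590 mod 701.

86813

313⁻¹ mod 701: 313×486 ≡ 1 (mod 701), so 313⁻¹ ≡ 486.
m = 112 + 313×((590 − 112)×486 mod 701) = 112 + 313×277 = 86813.
Check: 86813 mod 313 = 112, 86813 mod 701 = 590. ✓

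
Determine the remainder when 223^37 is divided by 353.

198

By square-and-multiply:
223^1 ≡ 223 (mod 353)
223^2 ≡ 223^2 = 49729 ≡ 309 (mod 353)
223^4 ≡ 309^2 = 95481 ≡ 171 (mod 353)
223^8 ≡ 171^2 = 29241 ≡ 295 (mod 353)
223^16 ≡ 295^2 = 87025 ≡ 187 (mod 353)
223^32 ≡ 187^2 = 34969 ≡ 22 (mod 353)
223^37 = 223^32 × 223^4 × 223^1 ≡ 22 × 171 × 223 (mod 353).
Accumulate the product:
22 × 171 = 3762 ≡ 232
232 × 223 = 51736 ≡ 198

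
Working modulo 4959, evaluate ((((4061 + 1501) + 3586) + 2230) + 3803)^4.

4921

4061 + 1501 = 5562 ≡ 603 (mod 4959)
603 + 3586 = 4189
4189 + 2230 = 6419 ≡ 1460 (mod 4959)
1460 + 3803 = 5263 ≡ 304 (mod 4959)
(304)^4 ≡ 4921 (mod 4959)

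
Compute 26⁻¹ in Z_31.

By the extended Euclidean algorithm:
31 = 1·26 + 5
26 = 5·5 + 1
5 = 5·1 + 0
gcd(26, 31) = 1, so the inverse exists.
Bézout: 1 = −5·31 + 6·26.
So 26⁻¹ ≡ 6 (mod 31).

6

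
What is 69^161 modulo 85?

69

Compute successive squares:
161 in binary is 10100001, i.e. 161 = 128 + 32 + 1.
69^1 ≡ 69 (mod 85)
69^2 ≡ 69^2 = 4761 ≡ 1 (mod 85)
69^4 ≡ 1^2 = 1 (mod 85)
69^8 ≡ 1^2 = 1 (mod 85)
69^16 ≡ 1^2 = 1 (mod 85)
69^32 ≡ 1^2 = 1 (mod 85)
69^64 ≡ 1^2 = 1 (mod 85)
69^128 ≡ 1^2 = 1 (mod 85)
69^161 = 69^128 × 69^32 × 69^1 ≡ 1 × 1 × 69 (mod 85).
Accumulate the product:
1 × 1 = 1
1 × 69 = 69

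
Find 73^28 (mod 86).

Compute successive squares:
73^1 ≡ 73 (mod 86)
73^2 ≡ 73^2 = 5329 ≡ 83 (mod 86)
73^4 ≡ 83^2 = 6889 ≡ 9 (mod 86)
73^8 ≡ 9^2 = 81 (mod 86)
73^16 ≡ 81^2 = 6561 ≡ 25 (mod 86)
73^28 = 73^16 × 73^8 × 73^4 ≡ 25 × 81 × 9 (mod 86).
Accumulate the product:
25 × 81 = 2025 ≡ 47
47 × 9 = 423 ≡ 79

79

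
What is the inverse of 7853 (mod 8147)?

8147 = 1*7853 + 294
7853 = 26*294 + 209
294 = 1*209 + 85
209 = 2*85 + 39
85 = 2*39 + 7
39 = 5*7 + 4
7 = 1*4 + 3
4 = 1*3 + 1
3 = 3*1 + 0
gcd(7853, 8147) = 1, so the inverse exists.
Back-substitute for 1:
1 = 1*4 − 1*3
  = −1*7 + 2*4
  = 2*39 − 11*7
  = −11*85 + 24*39
  = 24*209 − 59*85
  = −59*294 + 83*209
  = 83*7853 − 2217*294
  = −2217*8147 + 2300*7853
So 7853⁻¹ ≡ 2300 (mod 8147).

2300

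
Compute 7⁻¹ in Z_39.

28

Run the extended Euclidean algorithm:
39 = 5·7 + 4
7 = 1·4 + 3
4 = 1·3 + 1
3 = 3·1 + 0
gcd(7, 39) = 1, so the inverse exists.
Bézout: 1 = 2·39 − 11·7.
So 7⁻¹ ≡ −11 ≡ 28 (mod 39).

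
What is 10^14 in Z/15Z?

10

Using repeated squaring:
14 in binary is 1110, i.e. 14 = 8 + 4 + 2.
10^1 ≡ 10 (mod 15)
10^2 ≡ 10^2 = 100 ≡ 10 (mod 15)
10^4 ≡ 10^2 = 100 ≡ 10 (mod 15)
10^8 ≡ 10^2 = 100 ≡ 10 (mod 15)
10^14 = 10^8 × 10^4 × 10^2 ≡ 10 × 10 × 10 (mod 15).
Accumulate the product:
10 × 10 = 100 ≡ 10
10 × 10 = 100 ≡ 10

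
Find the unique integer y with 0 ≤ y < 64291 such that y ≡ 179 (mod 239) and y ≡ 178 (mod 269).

239⁻¹ mod 269: 239×260 ≡ 1 (mod 269), so 239⁻¹ ≡ 260.
y = 179 + 239×((178 − 179)×260 mod 269) = 179 + 239×9 = 2330.

2330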